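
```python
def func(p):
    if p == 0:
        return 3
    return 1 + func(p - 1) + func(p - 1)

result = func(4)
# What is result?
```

func(p) = 1 + 2·func(p-1), func(0)=3. Closed form: (3+1)·2^4 - 1 = 63.

Answer: 63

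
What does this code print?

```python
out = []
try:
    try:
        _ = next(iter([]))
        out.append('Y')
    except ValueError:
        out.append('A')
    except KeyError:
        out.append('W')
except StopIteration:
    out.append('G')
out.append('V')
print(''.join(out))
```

Execution trace: 'G' (outer except StopIteration) → 'V' (after the try/except). Output: GV

Answer: GV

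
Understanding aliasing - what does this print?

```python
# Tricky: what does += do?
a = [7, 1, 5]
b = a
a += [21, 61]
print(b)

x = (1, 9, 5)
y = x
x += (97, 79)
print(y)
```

Key concept: += behavior differs for mutable vs immutable.
Step by step:
`a = [7, 1, 5]` → a = [7, 1, 5]
`b = a` → b = [7, 1, 5] (same object as a)
`a += [21, 61]` → a = [7, 1, 5, 21, 61] (same object as b); b = [7, 1, 5, 21, 61] (same object as a)
`print(b)` → prints [7, 1, 5, 21, 61]
`x = (1, 9, 5)` → x = (1, 9, 5)
`y = x` → y = (1, 9, 5)
`x += (97, 79)` → x = (1, 9, 5, 97, 79)
`print(y)` → prints (1, 9, 5)

Answer:
[7, 1, 5, 21, 61]
(1, 9, 5)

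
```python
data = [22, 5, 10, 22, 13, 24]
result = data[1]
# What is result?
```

Trace:
`data = [22, 5, 10, 22, 13, 24]` → data = [22, 5, 10, 22, 13, 24]
`result = data[1]` → result = 5
So result = 5

Answer: 5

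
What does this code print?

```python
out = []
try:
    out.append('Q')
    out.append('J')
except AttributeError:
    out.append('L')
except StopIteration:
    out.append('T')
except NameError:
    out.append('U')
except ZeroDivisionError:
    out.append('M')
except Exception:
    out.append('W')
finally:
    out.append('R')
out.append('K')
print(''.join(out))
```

Execution trace: 'Q' (try body) → 'J' (try body, no exception) → 'R' (finally) → 'K' (after the try/except). Output: QJRK

Answer: QJRK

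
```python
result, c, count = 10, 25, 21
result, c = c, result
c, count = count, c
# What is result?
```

Trace:
`result, c, count = 10, 25, 21` → result = 10; c = 25; count = 21
`result, c = c, result` → result = 25; c = 10
`c, count = count, c` → c = 21; count = 10
So result = 25

Answer: 25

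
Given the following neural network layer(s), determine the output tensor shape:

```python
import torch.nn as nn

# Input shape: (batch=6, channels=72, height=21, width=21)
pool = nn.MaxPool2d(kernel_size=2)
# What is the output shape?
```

Input: (6, 72, 21, 21) -> Output: (6, 72, 10, 10)

Answer: (6, 72, 10, 10)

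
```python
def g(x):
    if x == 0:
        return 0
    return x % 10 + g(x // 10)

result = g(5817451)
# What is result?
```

Sum of digits of 5817451: 1 + 5 + 4 + 7 + 1 + 8 + 5 = 31

Answer: 31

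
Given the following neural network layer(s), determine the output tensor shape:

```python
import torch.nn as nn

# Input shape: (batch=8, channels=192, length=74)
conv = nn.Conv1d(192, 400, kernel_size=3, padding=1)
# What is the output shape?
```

Input: (8, 192, 74) -> Output: (8, 400, 74)

Answer: (8, 400, 74)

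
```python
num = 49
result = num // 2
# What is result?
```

Trace:
`num = 49` → num = 49
`result = num // 2` → result = 24
So result = 24

Answer: 24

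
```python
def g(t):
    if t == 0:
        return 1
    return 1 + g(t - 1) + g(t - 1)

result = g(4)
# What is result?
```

g(t) = 1 + 2·g(t-1), g(0)=1. Closed form: (1+1)·2^4 - 1 = 31.

Answer: 31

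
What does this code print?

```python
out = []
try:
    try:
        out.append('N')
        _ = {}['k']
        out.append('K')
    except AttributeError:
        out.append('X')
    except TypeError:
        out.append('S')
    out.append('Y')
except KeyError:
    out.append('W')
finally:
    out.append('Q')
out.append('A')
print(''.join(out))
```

Execution trace: 'N' (inner try body) → 'W' (except KeyError) → 'Q' (finally) → 'A' (after the try/except). Output: NWQA

Answer: NWQA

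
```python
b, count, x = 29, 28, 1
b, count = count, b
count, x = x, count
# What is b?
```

Trace:
`b, count, x = 29, 28, 1` → b = 29; count = 28; x = 1
`b, count = count, b` → b = 28; count = 29
`count, x = x, count` → count = 1; x = 29
So b = 28

Answer: 28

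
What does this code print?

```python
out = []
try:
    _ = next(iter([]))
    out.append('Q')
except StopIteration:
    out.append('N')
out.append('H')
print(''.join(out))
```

Execution trace: 'N' (except StopIteration) → 'H' (after the try/except). Output: NH

Answer: NH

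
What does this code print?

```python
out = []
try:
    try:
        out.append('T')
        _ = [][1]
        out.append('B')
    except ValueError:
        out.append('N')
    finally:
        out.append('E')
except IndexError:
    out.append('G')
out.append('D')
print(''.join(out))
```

Execution trace: 'T' (try body) → 'E' (finally) → 'G' (outer except IndexError) → 'D' (after the try/except). Output: TEGD

Answer: TEGD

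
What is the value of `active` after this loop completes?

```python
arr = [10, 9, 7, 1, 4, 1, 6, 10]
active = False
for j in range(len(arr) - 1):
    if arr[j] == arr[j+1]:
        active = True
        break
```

Check consecutive duplicates in [10, 9, 7, 1, 4, 1, 6, 10]
`active` takes the values: False

Answer: False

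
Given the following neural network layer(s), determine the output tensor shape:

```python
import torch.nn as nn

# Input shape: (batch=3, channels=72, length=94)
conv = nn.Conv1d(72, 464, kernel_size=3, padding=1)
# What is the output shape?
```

Input: (3, 72, 94) -> Output: (3, 464, 94)

Answer: (3, 464, 94)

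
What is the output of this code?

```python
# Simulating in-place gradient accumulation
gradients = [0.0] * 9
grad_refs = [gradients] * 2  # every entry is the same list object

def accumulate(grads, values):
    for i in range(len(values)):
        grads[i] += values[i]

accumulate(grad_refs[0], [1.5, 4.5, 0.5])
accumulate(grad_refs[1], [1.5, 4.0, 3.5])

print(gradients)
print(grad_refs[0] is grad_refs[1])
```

Key concept: gradient accumulation aliasing.
Step by step:
`gradients = [0.0] * 9` → gradients = [0.0, 0.0, 0.0, 0.0, 0.0, 0.0, 0.0, 0.0, 0.0]
`grad_refs = [gradients] * 2` → grad_refs = [[0.0, 0.0, 0.0, 0.0, 0.0, 0.0, 0.0, 0.0, 0.0], [0.0, 0.0, 0.0, 0.0, 0.0, 0.0, 0.0, 0.0, 0.0]]
`accumulate(grad_refs[0], [1.5, 4.5, 0.5])` → gradients = [1.5, 4.5, 0.5, 0.0, 0.0, 0.0, 0.0, 0.0, 0.0]; grad_refs = [[1.5, 4.5, 0.5, 0.0, 0.0, 0.0, 0.0, 0.0, 0.0], [1.5, 4.5, 0.5, 0.0, 0.0, 0.0, 0.0, 0.0, 0.0]]
`accumulate(grad_refs[1], [1.5, 4.0, 3.5])` → gradients = [3.0, 8.5, 4.0, 0.0, 0.0, 0.0, 0.0, 0.0, 0.0]; grad_refs = [[3.0, 8.5, 4.0, 0.0, 0.0, 0.0, 0.0, 0.0, 0.0], [3.0, 8.5, 4.0, 0.0, 0.0, 0.0, 0.0, 0.0, 0.0]]
`print(gradients)` → prints [3.0, 8.5, 4.0, 0.0, 0.0, 0.0, 0.0, 0.0, 0.0]
`print(grad_refs[0] is grad_refs[1])` → prints True

Answer:
[3.0, 8.5, 4.0, 0.0, 0.0, 0.0, 0.0, 0.0, 0.0]
True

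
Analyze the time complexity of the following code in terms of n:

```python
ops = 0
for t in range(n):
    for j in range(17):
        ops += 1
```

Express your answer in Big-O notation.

Each loop level contributes: n × 1. Multiplying the contributions gives O(n).

Answer: O(n)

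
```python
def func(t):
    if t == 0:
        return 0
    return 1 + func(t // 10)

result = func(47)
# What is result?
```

Count of digits of 47: 2

Answer: 2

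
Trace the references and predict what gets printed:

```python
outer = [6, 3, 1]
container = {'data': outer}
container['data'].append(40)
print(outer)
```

Key concept: dict holds reference to list.
Step by step:
`outer = [6, 3, 1]` → outer = [6, 3, 1]
`container = {'data': outer}` → container = {'data': [6, 3, 1]}
`container['data'].append(40)` → outer = [6, 3, 1, 40]; container = {'data': [6, 3, 1, 40]}
`print(outer)` → prints [6, 3, 1, 40]

Answer: [6, 3, 1, 40]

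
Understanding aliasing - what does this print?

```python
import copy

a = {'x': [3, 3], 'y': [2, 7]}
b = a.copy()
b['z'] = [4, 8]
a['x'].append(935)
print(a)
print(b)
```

Key concept: shallow copy of dict with mutable values.
Step by step:
`a = {'x': [3, 3], 'y': [2, 7]}` → a = {'x': [3, 3], 'y': [2, 7]}
`b = a.copy()` → b = {'x': [3, 3], 'y': [2, 7]}
`b['z'] = [4, 8]` → b = {'x': [3, 3], 'y': [2, 7], 'z': [4, 8]}
`a['x'].append(935)` → a = {'x': [3, 3, 935], 'y': [2, 7]}; b = {'x': [3, 3, 935], 'y': [2, 7], 'z': [4, 8]}
`print(a)` → prints {'x': [3, 3, 935], 'y': [2, 7]}
`print(b)` → prints {'x': [3, 3, 935], 'y': [2, 7], 'z': [4, 8]}

Answer:
{'x': [3, 3, 935], 'y': [2, 7]}
{'x': [3, 3, 935], 'y': [2, 7], 'z': [4, 8]}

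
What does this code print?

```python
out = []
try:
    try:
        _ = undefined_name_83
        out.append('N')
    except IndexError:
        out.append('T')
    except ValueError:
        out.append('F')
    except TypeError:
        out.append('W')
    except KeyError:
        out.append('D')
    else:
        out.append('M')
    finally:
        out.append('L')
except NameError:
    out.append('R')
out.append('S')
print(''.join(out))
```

Execution trace: 'L' (finally) → 'R' (outer except NameError) → 'S' (after the try/except). Output: LRS

Answer: LRS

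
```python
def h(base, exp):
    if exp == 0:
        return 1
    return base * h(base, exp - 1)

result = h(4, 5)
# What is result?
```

h(4, 5) = 4 * 4 * 4 * 4 * 4 = 1024

Answer: 1024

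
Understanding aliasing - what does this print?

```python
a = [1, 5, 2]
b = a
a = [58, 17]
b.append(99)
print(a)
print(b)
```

Key concept: rebinding vs mutation: a is rebound to a new list, b still points at the original.
Step by step:
`a = [1, 5, 2]` → a = [1, 5, 2]
`b = a` → b = [1, 5, 2] (same object as a)
`a = [58, 17]` → a = [58, 17]
`b.append(99)` → b = [1, 5, 2, 99]
`print(a)` → prints [58, 17]
`print(b)` → prints [1, 5, 2, 99]

Answer:
[58, 17]
[1, 5, 2, 99]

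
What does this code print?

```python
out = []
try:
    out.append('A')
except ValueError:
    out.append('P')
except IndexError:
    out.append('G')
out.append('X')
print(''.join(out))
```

Execution trace: 'A' (try body, no exception) → 'X' (after the try/except). Output: AX

Answer: AX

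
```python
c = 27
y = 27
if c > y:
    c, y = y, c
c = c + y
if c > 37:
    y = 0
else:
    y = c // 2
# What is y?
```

Trace:
`c = 27` → c = 27
`y = 27` → y = 27
`if c > y: ...` → c > y is False → no variable changes
`c = c + y` → c = 54
`if c > 37: ...` → c > 37 is True → y = 0
So y = 0

Answer: 0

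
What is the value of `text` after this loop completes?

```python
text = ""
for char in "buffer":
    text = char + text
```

Reverse 'buffer'
`text` takes the values: "" → "b" → "ub" → "fub" → "ffub" → "effub" → "reffub"

Answer: "reffub"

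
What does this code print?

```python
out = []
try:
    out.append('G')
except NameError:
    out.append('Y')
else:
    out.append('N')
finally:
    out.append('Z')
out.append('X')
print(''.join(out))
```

Execution trace: 'G' (try body, no exception) → 'N' (else) → 'Z' (finally) → 'X' (after the try/except). Output: GNZX

Answer: GNZX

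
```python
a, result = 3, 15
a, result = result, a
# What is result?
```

Trace:
`a, result = 3, 15` → a = 3; result = 15
`a, result = result, a` → a = 15; result = 3
So result = 3

Answer: 3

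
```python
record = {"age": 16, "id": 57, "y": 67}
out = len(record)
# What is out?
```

Trace:
`record = {"age": 16, "id": 57, "y": 67}` → record = {'age': 16, 'id': 57, 'y': 67}
`out = len(record)` → out = 3
So out = 3

Answer: 3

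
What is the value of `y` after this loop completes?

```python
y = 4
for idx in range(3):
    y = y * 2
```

Multiply by 2, 3 times: 4 * 2^3 = 32
`y` takes the values: 4 → 8 → 16 → 32

Answer: 32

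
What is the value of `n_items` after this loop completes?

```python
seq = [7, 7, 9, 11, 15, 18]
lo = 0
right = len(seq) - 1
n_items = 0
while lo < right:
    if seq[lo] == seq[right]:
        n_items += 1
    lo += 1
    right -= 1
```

Count matching pairs from ends
`n_items` takes the values: 0

Answer: 0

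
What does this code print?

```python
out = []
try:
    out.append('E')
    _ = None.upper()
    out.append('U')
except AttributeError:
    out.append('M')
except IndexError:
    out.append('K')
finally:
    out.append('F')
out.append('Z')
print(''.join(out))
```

Execution trace: 'E' (try body) → 'M' (except AttributeError) → 'F' (finally) → 'Z' (after the try/except). Output: EMFZ

Answer: EMFZ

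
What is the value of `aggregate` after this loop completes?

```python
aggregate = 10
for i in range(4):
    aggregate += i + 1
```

Start at 10, add 1 to 4 = 20
`aggregate` takes the values: 10 → 11 → 13 → 16 → 20

Answer: 20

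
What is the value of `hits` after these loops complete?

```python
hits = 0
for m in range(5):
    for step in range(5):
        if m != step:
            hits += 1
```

5² - 5 (exclude diagonal)
`hits` takes the values: 0 → 1 → 2 → 3 → 4 → 5 → 6 → 7 → 8 → 9 → 10 → 11 → 12 → 13 → 14 → 15 → 16 → 17 → 18 → 19 → 20

Answer: 20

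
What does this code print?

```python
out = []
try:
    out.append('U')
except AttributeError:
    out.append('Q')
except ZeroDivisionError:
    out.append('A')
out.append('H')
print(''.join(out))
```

Execution trace: 'U' (try body, no exception) → 'H' (after the try/except). Output: UH

Answer: UH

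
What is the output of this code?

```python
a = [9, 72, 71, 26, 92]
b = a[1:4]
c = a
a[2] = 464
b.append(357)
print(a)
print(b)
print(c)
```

Key concept: slice vs alias.
Step by step:
`a = [9, 72, 71, 26, 92]` → a = [9, 72, 71, 26, 92]
`b = a[1:4]` → b = [72, 71, 26]
`c = a` → c = [9, 72, 71, 26, 92] (same object as a)
`a[2] = 464` → a = [9, 72, 464, 26, 92] (same object as c); c = [9, 72, 464, 26, 92] (same object as a)
`b.append(357)` → b = [72, 71, 26, 357]
`print(a)` → prints [9, 72, 464, 26, 92]
`print(b)` → prints [72, 71, 26, 357]
`print(c)` → prints [9, 72, 464, 26, 92]

Answer:
[9, 72, 464, 26, 92]
[72, 71, 26, 357]
[9, 72, 464, 26, 92]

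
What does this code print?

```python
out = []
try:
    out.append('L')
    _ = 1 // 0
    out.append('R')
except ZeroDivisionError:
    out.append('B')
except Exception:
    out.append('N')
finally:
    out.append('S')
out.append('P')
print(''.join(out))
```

Execution trace: 'L' (try body) → 'B' (except ZeroDivisionError) → 'S' (finally) → 'P' (after the try/except). Output: LBSP

Answer: LBSP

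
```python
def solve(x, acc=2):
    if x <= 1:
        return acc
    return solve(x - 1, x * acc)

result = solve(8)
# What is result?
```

Accumulator trace (n, acc): (8, 2) -> (7, 16) -> (6, 112) -> (5, 672) -> (4, 3360) -> (3, 13440) -> (2, 40320) -> (1, 80640) -> return 80640

Answer: 80640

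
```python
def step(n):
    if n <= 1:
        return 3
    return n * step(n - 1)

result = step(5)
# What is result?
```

step(5) = 5 * 4 * 3 * 2 * 3 = 360

Answer: 360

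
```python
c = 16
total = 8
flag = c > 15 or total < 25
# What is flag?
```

Trace:
`c = 16` → c = 16
`total = 8` → total = 8
`flag = c > 15 or total < 25` → flag = True
So flag = True

Answer: True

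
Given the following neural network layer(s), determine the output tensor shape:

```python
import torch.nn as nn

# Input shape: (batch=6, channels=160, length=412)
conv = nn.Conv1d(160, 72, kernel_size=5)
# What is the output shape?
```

Input: (6, 160, 412) -> Output: (6, 72, 408)

Answer: (6, 72, 408)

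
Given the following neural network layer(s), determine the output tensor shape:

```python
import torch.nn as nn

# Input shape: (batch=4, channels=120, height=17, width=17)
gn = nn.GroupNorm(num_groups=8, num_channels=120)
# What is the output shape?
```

Input: (4, 120, 17, 17) -> Output: (4, 120, 17, 17)

Answer: (4, 120, 17, 17)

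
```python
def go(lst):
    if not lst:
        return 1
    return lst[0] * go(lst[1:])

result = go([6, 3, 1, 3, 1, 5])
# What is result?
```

Product over [6, 3, 1, 3, 1, 5] = 6 * 3 * 1 * 3 * 1 * 5 = 270

Answer: 270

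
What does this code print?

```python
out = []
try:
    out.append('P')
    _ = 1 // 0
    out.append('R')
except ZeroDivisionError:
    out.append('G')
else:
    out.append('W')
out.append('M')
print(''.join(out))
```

Execution trace: 'P' (try body) → 'G' (except ZeroDivisionError) → 'M' (after the try/except). Output: PGM

Answer: PGM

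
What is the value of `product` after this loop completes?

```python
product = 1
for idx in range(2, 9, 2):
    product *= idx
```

Product of even numbers 2 to 8
`product` takes the values: 1 → 2 → 8 → 48 → 384

Answer: 384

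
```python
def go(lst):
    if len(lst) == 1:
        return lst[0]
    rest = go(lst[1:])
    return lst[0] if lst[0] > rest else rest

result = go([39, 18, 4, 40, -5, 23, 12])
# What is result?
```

Recursive max over [39, 18, 4, 40, -5, 23, 12] = 40

Answer: 40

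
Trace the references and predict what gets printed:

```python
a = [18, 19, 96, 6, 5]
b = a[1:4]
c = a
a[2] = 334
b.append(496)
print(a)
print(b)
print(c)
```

Key concept: slice vs alias.
Step by step:
`a = [18, 19, 96, 6, 5]` → a = [18, 19, 96, 6, 5]
`b = a[1:4]` → b = [19, 96, 6]
`c = a` → c = [18, 19, 96, 6, 5] (same object as a)
`a[2] = 334` → a = [18, 19, 334, 6, 5] (same object as c); c = [18, 19, 334, 6, 5] (same object as a)
`b.append(496)` → b = [19, 96, 6, 496]
`print(a)` → prints [18, 19, 334, 6, 5]
`print(b)` → prints [19, 96, 6, 496]
`print(c)` → prints [18, 19, 334, 6, 5]

Answer:
[18, 19, 334, 6, 5]
[19, 96, 6, 496]
[18, 19, 334, 6, 5]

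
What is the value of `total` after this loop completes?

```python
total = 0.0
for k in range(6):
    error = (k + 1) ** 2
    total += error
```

Sum of squared losses 1² + 2² + ... + 6²
`total` takes the values: 0.0 → 1.0 → 5.0 → 14.0 → 30.0 → 55.0 → 91.0

Answer: 91.0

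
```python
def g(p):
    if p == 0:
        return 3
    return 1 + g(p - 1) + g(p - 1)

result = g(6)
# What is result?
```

g(p) = 1 + 2·g(p-1), g(0)=3. Closed form: (3+1)·2^6 - 1 = 255.

Answer: 255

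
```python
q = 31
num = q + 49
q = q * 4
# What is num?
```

Trace:
`q = 31` → q = 31
`num = q + 49` → num = 80
`q = q * 4` → q = 124
So num = 80

Answer: 80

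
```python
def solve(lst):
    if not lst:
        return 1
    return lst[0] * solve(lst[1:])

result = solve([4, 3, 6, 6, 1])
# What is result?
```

Product over [4, 3, 6, 6, 1] = 4 * 3 * 6 * 6 * 1 = 432

Answer: 432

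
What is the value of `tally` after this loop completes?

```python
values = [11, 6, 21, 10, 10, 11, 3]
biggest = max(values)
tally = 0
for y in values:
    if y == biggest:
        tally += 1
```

Count of max value 21 in [11, 6, 21, 10, 10, 11, 3]
`tally` takes the values: 0 → 1

Answer: 1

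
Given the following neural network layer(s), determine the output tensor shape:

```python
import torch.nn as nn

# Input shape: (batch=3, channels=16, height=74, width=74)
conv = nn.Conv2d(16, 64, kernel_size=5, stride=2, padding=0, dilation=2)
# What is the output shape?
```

Input: (3, 16, 74, 74) -> Output: (3, 64, 33, 33)

Answer: (3, 64, 33, 33)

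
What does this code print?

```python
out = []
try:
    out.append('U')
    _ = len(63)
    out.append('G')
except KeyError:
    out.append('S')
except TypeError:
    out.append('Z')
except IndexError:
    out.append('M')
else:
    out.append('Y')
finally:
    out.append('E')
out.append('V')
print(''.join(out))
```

Execution trace: 'U' (try body) → 'Z' (except TypeError) → 'E' (finally) → 'V' (after the try/except). Output: UZEV

Answer: UZEV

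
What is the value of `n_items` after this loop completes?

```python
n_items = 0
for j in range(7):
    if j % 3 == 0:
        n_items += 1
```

Count numbers divisible by 3 in range(7)
`n_items` takes the values: 0 → 1 → 2 → 3

Answer: 3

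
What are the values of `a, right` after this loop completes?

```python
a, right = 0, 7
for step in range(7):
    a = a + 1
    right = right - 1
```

a goes 0→7, right goes 7→0
`a, right` takes the values: (0, 7) → (1, 7) → (1, 6) → (2, 6) → (2, 5) → (3, 5) → (3, 4) → (4, 4) → (4, 3) → (5, 3) → (5, 2) → (6, 2) → (6, 1) → (7, 1) → (7, 0)

Answer: 7, 0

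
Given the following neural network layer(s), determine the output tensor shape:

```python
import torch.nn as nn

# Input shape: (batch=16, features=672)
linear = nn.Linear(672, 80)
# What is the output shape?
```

Input: (16, 672) -> Output: (16, 80)

Answer: (16, 80)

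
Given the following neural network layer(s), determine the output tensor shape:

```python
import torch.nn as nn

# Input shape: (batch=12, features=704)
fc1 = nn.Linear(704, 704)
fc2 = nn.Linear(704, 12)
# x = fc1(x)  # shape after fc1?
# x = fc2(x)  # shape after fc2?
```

Input: (12, 704) -> after fc1: (12, 704) -> Output: (12, 12)

Answer: (12, 12)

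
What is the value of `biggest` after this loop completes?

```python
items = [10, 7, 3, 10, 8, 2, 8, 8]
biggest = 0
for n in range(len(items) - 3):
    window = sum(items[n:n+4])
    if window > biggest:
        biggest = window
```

Max sum of 4-element window in [10, 7, 3, 10, 8, 2, 8, 8]
`biggest` takes the values: 0 → 30

Answer: 30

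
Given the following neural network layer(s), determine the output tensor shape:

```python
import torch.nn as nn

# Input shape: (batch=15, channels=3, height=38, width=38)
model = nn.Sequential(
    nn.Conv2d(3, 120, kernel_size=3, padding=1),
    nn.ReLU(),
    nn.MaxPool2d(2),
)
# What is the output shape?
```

Input: (15, 3, 38, 38) -> after Conv2d: (15, 120, 38, 38) -> after ReLU: (15, 120, 38, 38) -> Output: (15, 120, 19, 19)

Answer: (15, 120, 19, 19)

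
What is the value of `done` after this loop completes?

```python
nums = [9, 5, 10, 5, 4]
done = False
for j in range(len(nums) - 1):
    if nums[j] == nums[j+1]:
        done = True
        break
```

Check consecutive duplicates in [9, 5, 10, 5, 4]
`done` takes the values: False

Answer: False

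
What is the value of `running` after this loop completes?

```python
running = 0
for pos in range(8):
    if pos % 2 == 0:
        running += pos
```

Sum of even numbers 0 to 7
`running` takes the values: 0 → 2 → 6 → 12

Answer: 12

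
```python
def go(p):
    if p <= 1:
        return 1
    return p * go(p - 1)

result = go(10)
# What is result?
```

go(10) = 10 * 9 * 8 * 7 * 6 * 5 * 4 * 3 * 2 * 1 = 3628800

Answer: 3628800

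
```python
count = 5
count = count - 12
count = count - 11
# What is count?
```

Trace:
`count = 5` → count = 5
`count = count - 12` → count = -7
`count = count - 11` → count = -18
So count = -18

Answer: -18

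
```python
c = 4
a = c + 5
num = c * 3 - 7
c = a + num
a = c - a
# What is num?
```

Trace:
`c = 4` → c = 4
`a = c + 5` → a = 9
`num = c * 3 - 7` → num = 5
`c = a + num` → c = 14
`a = c - a` → a = 5
So num = 5

Answer: 5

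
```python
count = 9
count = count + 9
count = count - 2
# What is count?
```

Trace:
`count = 9` → count = 9
`count = count + 9` → count = 18
`count = count - 2` → count = 16
So count = 16

Answer: 16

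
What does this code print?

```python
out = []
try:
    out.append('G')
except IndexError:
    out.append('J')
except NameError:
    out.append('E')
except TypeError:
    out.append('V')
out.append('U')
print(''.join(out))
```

Execution trace: 'G' (try body, no exception) → 'U' (after the try/except). Output: GU

Answer: GU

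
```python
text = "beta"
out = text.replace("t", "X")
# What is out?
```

Trace:
`text = "beta"` → text = 'beta'
`out = text.replace("t", "X")` → out = 'beXa'
So out = 'beXa'

Answer: 'beXa'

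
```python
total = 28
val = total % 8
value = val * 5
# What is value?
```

Trace:
`total = 28` → total = 28
`val = total % 8` → val = 4
`value = val * 5` → value = 20
So value = 20

Answer: 20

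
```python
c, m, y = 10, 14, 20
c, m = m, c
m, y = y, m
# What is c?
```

Trace:
`c, m, y = 10, 14, 20` → c = 10; m = 14; y = 20
`c, m = m, c` → c = 14; m = 10
`m, y = y, m` → m = 20; y = 10
So c = 14

Answer: 14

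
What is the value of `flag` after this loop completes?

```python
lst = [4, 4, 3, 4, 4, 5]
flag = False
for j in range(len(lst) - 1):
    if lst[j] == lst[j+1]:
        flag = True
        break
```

Check consecutive duplicates in [4, 4, 3, 4, 4, 5]
`flag` takes the values: False → True

Answer: True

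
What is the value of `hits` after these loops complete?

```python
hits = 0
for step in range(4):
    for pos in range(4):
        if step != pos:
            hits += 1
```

4² - 4 (exclude diagonal)
`hits` takes the values: 0 → 1 → 2 → 3 → 4 → 5 → 6 → 7 → 8 → 9 → 10 → 11 → 12

Answer: 12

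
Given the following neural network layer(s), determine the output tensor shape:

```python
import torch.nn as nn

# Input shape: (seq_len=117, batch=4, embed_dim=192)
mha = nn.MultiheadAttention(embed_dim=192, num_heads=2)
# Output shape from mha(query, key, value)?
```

Input: (117, 4, 192) -> Output: (117, 4, 192)

Answer: (117, 4, 192)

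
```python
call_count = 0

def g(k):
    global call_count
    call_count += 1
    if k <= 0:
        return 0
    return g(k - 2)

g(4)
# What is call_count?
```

Linear recursion stepping by 2: 3 calls from k=4 down to ≤0.

Answer: 3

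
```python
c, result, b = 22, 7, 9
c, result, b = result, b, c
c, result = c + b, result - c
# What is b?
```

Trace:
`c, result, b = 22, 7, 9` → c = 22; result = 7; b = 9
`c, result, b = result, b, c` → c = 7; result = 9; b = 22
`c, result = c + b, result - c` → c = 29; result = 2
So b = 22

Answer: 22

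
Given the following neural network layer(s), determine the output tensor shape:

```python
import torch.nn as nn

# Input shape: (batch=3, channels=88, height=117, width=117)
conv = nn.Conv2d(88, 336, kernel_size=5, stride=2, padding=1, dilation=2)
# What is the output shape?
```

Input: (3, 88, 117, 117) -> Output: (3, 336, 56, 56)

Answer: (3, 336, 56, 56)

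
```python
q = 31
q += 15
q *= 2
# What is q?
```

Trace:
`q = 31` → q = 31
`q += 15` → q = 46
`q *= 2` → q = 92
So q = 92

Answer: 92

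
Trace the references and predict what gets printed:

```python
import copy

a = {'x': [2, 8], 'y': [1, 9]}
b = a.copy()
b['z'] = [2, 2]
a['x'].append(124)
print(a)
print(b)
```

Key concept: shallow copy of dict with mutable values.
Step by step:
`a = {'x': [2, 8], 'y': [1, 9]}` → a = {'x': [2, 8], 'y': [1, 9]}
`b = a.copy()` → b = {'x': [2, 8], 'y': [1, 9]}
`b['z'] = [2, 2]` → b = {'x': [2, 8], 'y': [1, 9], 'z': [2, 2]}
`a['x'].append(124)` → a = {'x': [2, 8, 124], 'y': [1, 9]}; b = {'x': [2, 8, 124], 'y': [1, 9], 'z': [2, 2]}
`print(a)` → prints {'x': [2, 8, 124], 'y': [1, 9]}
`print(b)` → prints {'x': [2, 8, 124], 'y': [1, 9], 'z': [2, 2]}

Answer:
{'x': [2, 8, 124], 'y': [1, 9]}
{'x': [2, 8, 124], 'y': [1, 9], 'z': [2, 2]}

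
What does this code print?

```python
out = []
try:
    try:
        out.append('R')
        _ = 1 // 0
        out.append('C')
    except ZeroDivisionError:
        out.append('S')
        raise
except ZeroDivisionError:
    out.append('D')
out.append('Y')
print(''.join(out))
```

Execution trace: 'R' (try body) → 'S' (except ZeroDivisionError) → 'D' (outer except ZeroDivisionError) → 'Y' (after the try/except). Output: RSDY

Answer: RSDY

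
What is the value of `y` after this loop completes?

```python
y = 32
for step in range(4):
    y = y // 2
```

Halve 4 times: 32 // 2^4 = 2
`y` takes the values: 32 → 16 → 8 → 4 → 2

Answer: 2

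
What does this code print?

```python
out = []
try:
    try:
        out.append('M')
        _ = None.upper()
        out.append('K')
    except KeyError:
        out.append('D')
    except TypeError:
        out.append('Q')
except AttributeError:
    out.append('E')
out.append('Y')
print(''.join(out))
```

Execution trace: 'M' (try body) → 'E' (outer except AttributeError) → 'Y' (after the try/except). Output: MEY

Answer: MEY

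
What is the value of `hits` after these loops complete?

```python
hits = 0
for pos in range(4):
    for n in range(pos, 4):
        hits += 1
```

Upper triangle: 4 + 3 + ... + 1
`hits` takes the values: 0 → 1 → 2 → 3 → 4 → 5 → 6 → 7 → 8 → 9 → 10

Answer: 10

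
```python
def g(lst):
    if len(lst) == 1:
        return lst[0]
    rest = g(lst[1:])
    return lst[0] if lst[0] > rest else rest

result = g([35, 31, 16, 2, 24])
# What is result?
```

Recursive max over [35, 31, 16, 2, 24] = 35

Answer: 35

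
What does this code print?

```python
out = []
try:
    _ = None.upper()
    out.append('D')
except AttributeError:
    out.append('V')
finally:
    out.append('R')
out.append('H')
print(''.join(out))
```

Execution trace: 'V' (except AttributeError) → 'R' (finally) → 'H' (after the try/except). Output: VRH

Answer: VRH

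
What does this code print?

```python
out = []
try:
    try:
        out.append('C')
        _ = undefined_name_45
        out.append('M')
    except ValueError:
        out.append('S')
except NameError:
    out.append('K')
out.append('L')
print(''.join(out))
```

Execution trace: 'C' (try body) → 'K' (outer except NameError) → 'L' (after the try/except). Output: CKL

Answer: CKL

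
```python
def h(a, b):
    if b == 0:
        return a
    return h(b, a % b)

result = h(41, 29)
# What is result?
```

h(41, 29) -> h(29, 12) -> h(12, 5) -> h(5, 2) -> h(2, 1) -> h(1, 0) -> 1

Answer: 1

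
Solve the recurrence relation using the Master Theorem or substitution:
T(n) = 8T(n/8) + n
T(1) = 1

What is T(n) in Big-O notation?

By Master Theorem: a=8, b=8, f(n)=n. Since log_8(8) = 1 and f(n) = Θ(n^1), Case 2 applies. T(n) = O(n log n).

Answer: O(n log n)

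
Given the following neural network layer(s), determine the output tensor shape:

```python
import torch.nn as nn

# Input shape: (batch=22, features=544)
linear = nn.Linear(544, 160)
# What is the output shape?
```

Input: (22, 544) -> Output: (22, 160)

Answer: (22, 160)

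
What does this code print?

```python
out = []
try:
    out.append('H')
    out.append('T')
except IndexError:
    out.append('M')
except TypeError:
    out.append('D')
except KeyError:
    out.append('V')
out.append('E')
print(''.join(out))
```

Execution trace: 'H' (try body) → 'T' (try body, no exception) → 'E' (after the try/except). Output: HTE

Answer: HTE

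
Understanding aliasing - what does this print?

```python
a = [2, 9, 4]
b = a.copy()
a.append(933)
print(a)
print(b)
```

Key concept: list.copy() creates independent copy.
Step by step:
`a = [2, 9, 4]` → a = [2, 9, 4]
`b = a.copy()` → b = [2, 9, 4]
`a.append(933)` → a = [2, 9, 4, 933]
`print(a)` → prints [2, 9, 4, 933]
`print(b)` → prints [2, 9, 4]

Answer:
[2, 9, 4, 933]
[2, 9, 4]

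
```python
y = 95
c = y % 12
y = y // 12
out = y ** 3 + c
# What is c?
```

Trace:
`y = 95` → y = 95
`c = y % 12` → c = 11
`y = y // 12` → y = 7
`out = y ** 3 + c` → out = 354
So c = 11

Answer: 11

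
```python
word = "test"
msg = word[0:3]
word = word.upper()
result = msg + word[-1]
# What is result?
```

Trace:
`word = "test"` → word = 'test'
`msg = word[0:3]` → msg = 'tes'
`word = word.upper()` → word = 'TEST'
`result = msg + word[-1]` → result = 'tesT'
So result = 'tesT'

Answer: 'tesT'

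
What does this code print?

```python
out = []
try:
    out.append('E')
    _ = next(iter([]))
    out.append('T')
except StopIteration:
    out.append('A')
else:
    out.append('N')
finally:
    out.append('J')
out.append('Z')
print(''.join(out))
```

Execution trace: 'E' (try body) → 'A' (except StopIteration) → 'J' (finally) → 'Z' (after the try/except). Output: EAJZ

Answer: EAJZ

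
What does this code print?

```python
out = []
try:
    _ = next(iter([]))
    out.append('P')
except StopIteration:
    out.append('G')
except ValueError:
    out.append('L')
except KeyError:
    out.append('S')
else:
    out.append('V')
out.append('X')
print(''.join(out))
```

Execution trace: 'G' (except StopIteration) → 'X' (after the try/except). Output: GX

Answer: GX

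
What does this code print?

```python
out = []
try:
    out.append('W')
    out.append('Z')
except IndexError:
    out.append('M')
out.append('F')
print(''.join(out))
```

Execution trace: 'W' (try body) → 'Z' (try body, no exception) → 'F' (after the try/except). Output: WZF

Answer: WZF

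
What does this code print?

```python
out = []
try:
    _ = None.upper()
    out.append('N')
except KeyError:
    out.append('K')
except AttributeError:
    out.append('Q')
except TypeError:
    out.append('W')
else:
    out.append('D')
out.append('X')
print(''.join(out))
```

Execution trace: 'Q' (except AttributeError) → 'X' (after the try/except). Output: QX

Answer: QX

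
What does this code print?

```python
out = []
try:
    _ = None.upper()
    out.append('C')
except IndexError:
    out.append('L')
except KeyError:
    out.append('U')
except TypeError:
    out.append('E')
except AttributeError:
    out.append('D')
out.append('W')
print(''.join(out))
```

Execution trace: 'D' (except AttributeError) → 'W' (after the try/except). Output: DW

Answer: DW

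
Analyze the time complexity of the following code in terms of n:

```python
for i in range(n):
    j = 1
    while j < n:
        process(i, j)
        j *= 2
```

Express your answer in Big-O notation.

This is Linear outer loop, logarithmic inner loop. Time complexity: O(n log n).

Answer: O(n log n)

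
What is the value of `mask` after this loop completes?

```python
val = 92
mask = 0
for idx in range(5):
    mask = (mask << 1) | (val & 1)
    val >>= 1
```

Reverse lowest 5 bits of 92
`mask` takes the values: 0 → 1 → 3 → 7

Answer: 7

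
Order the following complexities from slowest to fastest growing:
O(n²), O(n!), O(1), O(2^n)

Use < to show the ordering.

Ordered by growth rate: O(1) < O(n²) < O(2^n) < O(n!)

Answer: O(1) < O(n²) < O(2^n) < O(n!)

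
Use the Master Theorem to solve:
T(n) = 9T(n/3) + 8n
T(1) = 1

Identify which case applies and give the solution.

a=9, b=3, f(n)=8n. log_3(9) = 2. Since c=1 < 2, Case 1 applies: T(n) = Θ(n^log_b(a)) = O(n^2).

Answer: O(n^2) - Case 1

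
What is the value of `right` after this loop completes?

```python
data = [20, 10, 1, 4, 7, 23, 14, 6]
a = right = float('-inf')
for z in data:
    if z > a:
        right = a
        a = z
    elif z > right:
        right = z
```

Second largest (with repeats) in [20, 10, 1, 4, 7, 23, 14, 6]
`right` takes the values: -inf → 10 → 20

Answer: 20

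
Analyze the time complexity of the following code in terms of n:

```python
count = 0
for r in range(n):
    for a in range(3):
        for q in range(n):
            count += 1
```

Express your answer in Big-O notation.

Each loop level contributes: n × 1 × n. Multiplying the contributions gives O(n^2).

Answer: O(n^2)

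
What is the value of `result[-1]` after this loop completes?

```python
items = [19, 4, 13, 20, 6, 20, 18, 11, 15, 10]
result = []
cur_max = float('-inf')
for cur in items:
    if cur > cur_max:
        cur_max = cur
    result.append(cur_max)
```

Running max ends at 20
`result` takes the values: [] → [19] → [19, 19] → [19, 19, 19] → [19, 19, 19, 20] → [19, 19, 19, 20, 20] → [19, 19, 19, 20, 20, 20] → [19, 19, 19, 20, 20, 20, 20] → [19, 19, 19, 20, 20, 20, 20, 20] → [19, 19, 19, 20, 20, 20, 20, 20, 20] → [19, 19, 19, 20, 20, 20, 20, 20, 20, 20]
So `result[-1]` = 20

Answer: 20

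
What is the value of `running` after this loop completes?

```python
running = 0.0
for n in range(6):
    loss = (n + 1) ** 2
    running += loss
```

Sum of squared losses 1² + 2² + ... + 6²
`running` takes the values: 0.0 → 1.0 → 5.0 → 14.0 → 30.0 → 55.0 → 91.0

Answer: 91.0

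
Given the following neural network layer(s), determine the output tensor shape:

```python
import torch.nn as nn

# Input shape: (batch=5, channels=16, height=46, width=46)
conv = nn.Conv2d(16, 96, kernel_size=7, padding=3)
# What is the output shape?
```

Input: (5, 16, 46, 46) -> Output: (5, 96, 46, 46)

Answer: (5, 96, 46, 46)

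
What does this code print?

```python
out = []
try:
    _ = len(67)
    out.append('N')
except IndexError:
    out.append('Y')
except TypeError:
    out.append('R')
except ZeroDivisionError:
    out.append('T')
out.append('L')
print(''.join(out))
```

Execution trace: 'R' (except TypeError) → 'L' (after the try/except). Output: RL

Answer: RL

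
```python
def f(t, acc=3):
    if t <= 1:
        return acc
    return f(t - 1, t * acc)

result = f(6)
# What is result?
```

Accumulator trace (n, acc): (6, 3) -> (5, 18) -> (4, 90) -> (3, 360) -> (2, 1080) -> (1, 2160) -> return 2160

Answer: 2160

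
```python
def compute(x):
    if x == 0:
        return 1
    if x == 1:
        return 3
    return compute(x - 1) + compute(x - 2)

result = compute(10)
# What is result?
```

Build up from base cases: compute(0)=1, compute(1)=3, compute(2)=4, compute(3)=7, compute(4)=11, compute(5)=18, compute(6)=29, ..., compute(10)=199

Answer: 199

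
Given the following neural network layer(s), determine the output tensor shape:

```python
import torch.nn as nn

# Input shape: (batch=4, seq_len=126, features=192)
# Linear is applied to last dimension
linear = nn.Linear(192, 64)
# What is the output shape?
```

Input: (4, 126, 192) -> Output: (4, 126, 64)

Answer: (4, 126, 64)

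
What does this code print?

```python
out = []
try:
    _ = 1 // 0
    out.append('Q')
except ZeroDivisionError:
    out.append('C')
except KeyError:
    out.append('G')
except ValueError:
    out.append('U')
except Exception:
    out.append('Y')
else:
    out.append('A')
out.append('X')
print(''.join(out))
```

Execution trace: 'C' (except ZeroDivisionError) → 'X' (after the try/except). Output: CX

Answer: CX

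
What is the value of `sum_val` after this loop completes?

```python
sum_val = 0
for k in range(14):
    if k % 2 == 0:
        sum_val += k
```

Sum of even numbers 0 to 13
`sum_val` takes the values: 0 → 2 → 6 → 12 → 20 → 30 → 42

Answer: 42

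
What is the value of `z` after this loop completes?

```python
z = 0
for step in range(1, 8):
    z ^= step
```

XOR of 1 to 7
`z` takes the values: 0 → 1 → 3 → 0 → 4 → 1 → 7 → 0

Answer: 0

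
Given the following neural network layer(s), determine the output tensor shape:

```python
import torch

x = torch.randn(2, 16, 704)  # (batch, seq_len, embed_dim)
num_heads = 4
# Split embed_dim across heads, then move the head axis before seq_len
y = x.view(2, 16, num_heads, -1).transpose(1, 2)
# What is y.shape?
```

Input: (2, 16, 704) -> head_dim = 704 // 4 = 176; after view: (2, 16, 4, 176) -> after transpose(1, 2): (2, 4, 16, 176) -> Output: (2, 4, 16, 176)

Answer: (2, 4, 16, 176)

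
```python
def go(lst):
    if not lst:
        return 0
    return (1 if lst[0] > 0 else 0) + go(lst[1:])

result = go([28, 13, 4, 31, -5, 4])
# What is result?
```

Count of positive elements in [28, 13, 4, 31, -5, 4] = 5

Answer: 5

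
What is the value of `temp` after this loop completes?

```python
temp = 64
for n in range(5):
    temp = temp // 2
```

Halve 5 times: 64 // 2^5 = 2
`temp` takes the values: 64 → 32 → 16 → 8 → 4 → 2

Answer: 2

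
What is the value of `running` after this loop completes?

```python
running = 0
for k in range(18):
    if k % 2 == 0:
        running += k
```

Sum of even numbers 0 to 17
`running` takes the values: 0 → 2 → 6 → 12 → 20 → 30 → 42 → 56 → 72

Answer: 72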